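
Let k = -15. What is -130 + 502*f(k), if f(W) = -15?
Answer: -7660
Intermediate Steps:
-130 + 502*f(k) = -130 + 502*(-15) = -130 - 7530 = -7660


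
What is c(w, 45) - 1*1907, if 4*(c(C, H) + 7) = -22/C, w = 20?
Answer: -76571/40 ≈ -1914.3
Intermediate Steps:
c(C, H) = -7 - 11/(2*C) (c(C, H) = -7 + (-22/C)/4 = -7 - 11/(2*C))
c(w, 45) - 1*1907 = (-7 - 11/2/20) - 1*1907 = (-7 - 11/2*1/20) - 1907 = (-7 - 11/40) - 1907 = -291/40 - 1907 = -76571/40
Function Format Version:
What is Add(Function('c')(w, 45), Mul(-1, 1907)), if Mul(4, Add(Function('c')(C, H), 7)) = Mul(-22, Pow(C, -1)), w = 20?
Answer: Rational(-76571, 40) ≈ -1914.3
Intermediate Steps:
Function('c')(C, H) = Add(-7, Mul(Rational(-11, 2), Pow(C, -1))) (Function('c')(C, H) = Add(-7, Mul(Rational(1, 4), Mul(-22, Pow(C, -1)))) = Add(-7, Mul(Rational(-11, 2), Pow(C, -1))))
Add(Function('c')(w, 45), Mul(-1, 1907)) = Add(Add(-7, Mul(Rational(-11, 2), Pow(20, -1))), Mul(-1, 1907)) = Add(Add(-7, Mul(Rational(-11, 2), Rational(1, 20))), -1907) = Add(Add(-7, Rational(-11, 40)), -1907) = Add(Rational(-291, 40), -1907) = Rational(-76571, 40)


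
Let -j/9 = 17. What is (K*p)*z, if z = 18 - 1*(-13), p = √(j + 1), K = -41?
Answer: -2542*I*√38 ≈ -15670.0*I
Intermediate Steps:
j = -153 (j = -9*17 = -153)
p = 2*I*√38 (p = √(-153 + 1) = √(-152) = 2*I*√38 ≈ 12.329*I)
z = 31 (z = 18 + 13 = 31)
(K*p)*z = -82*I*√38*31 = -2542*I*√38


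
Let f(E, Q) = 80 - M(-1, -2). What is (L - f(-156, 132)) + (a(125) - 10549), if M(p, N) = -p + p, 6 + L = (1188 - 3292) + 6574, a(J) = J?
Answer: -6040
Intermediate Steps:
L = 4464 (L = -6 + ((1188 - 3292) + 6574) = -6 + (-2104 + 6574) = -6 + 4470 = 4464)
M(p, N) = 0
f(E, Q) = 80 (f(E, Q) = 80 - 1*0 = 80 + 0 = 80)
(L - f(-156, 132)) + (a(125) - 10549) = (4464 - 1*80) + (125 - 10549) = (4464 - 80) - 10424 = 4384 - 10424 = -6040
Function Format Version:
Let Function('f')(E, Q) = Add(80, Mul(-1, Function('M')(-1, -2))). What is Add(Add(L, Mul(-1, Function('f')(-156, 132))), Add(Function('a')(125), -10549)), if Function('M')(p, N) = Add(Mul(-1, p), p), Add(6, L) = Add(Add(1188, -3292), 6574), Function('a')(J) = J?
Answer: -6040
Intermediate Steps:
L = 4464 (L = Add(-6, Add(Add(1188, -3292), 6574)) = Add(-6, Add(-2104, 6574)) = Add(-6, 4470) = 4464)
Function('M')(p, N) = 0
Function('f')(E, Q) = 80 (Function('f')(E, Q) = Add(80, Mul(-1, 0)) = Add(80, 0) = 80)
Add(Add(L, Mul(-1, Function('f')(-156, 132))), Add(Function('a')(125), -10549)) = Add(Add(4464, Mul(-1, 80)), Add(125, -10549)) = Add(Add(4464, -80), -10424) = Add(4384, -10424) = -6040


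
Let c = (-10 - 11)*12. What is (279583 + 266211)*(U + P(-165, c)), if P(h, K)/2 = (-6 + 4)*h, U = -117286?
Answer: -63653771044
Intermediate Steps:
c = -252 (c = -21*12 = -252)
P(h, K) = -4*h (P(h, K) = 2*((-6 + 4)*h) = 2*(-2*h) = -4*h)
(279583 + 266211)*(U + P(-165, c)) = (279583 + 266211)*(-117286 - 4*(-165)) = 545794*(-117286 + 660) = 545794*(-116626) = -63653771044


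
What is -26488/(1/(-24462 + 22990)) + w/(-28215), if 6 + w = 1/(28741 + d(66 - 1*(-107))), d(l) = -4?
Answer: 31613928034279301/810814455 ≈ 3.8990e+7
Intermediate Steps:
w = -172421/28737 (w = -6 + 1/(28741 - 4) = -6 + 1/28737 = -172421/28737 ≈ -6.0000)
-26488/(1/(-24462 + 22990)) + w/(-28215) = -26488/(1/(-24462 + 22990)) - 172421/28737/(-28215) = -26488/(1/(-1472)) - 172421/28737*(-1/28215) = -26488/(-1/1472) + 172421/810814455 = -26488*(-1472) + 172421/810814455 = 38990336 + 172421/810814455 = 31613928034279301/810814455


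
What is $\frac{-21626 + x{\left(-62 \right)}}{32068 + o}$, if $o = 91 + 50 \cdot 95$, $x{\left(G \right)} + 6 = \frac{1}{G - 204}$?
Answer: $- \frac{5754113}{9817794} \approx -0.58609$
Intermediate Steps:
$x{\left(G \right)} = -6 + \frac{1}{-204 + G}$ ($x{\left(G \right)} = -6 + \frac{1}{G - 204} = -6 + \frac{1}{-204 + G}$)
$o = 4841$ ($o = 91 + 4750 = 4841$)
$\frac{-21626 + x{\left(-62 \right)}}{32068 + o} = \frac{-21626 + \frac{1225 - -372}{-204 - 62}}{32068 + 4841} = \frac{-21626 + \frac{1225 + 372}{-266}}{36909} = \left(-21626 - \frac{1597}{266}\right) \frac{1}{36909} = \left(- \frac{5754113}{266}\right) \frac{1}{36909} = - \frac{5754113}{9817794}$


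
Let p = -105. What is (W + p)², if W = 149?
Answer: 1936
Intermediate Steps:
(W + p)² = (149 - 105)² = 44² = 1936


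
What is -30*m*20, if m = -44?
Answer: 26400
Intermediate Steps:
-30*m*20 = -30*(-44)*20 = 1320*20 = 26400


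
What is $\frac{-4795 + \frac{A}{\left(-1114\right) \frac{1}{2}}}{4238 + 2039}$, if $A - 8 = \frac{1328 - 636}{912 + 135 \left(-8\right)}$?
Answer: $- \frac{112174393}{146844138} \approx -0.7639$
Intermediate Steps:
$A = \frac{163}{42}$ ($A = 8 + \frac{1328 - 636}{912 + 135 \left(-8\right)} = 8 + \frac{692}{912 - 1080} = 8 + \frac{692}{-168} = 8 + 692 \left(- \frac{1}{168}\right) = 8 - \frac{173}{42} = \frac{163}{42} \approx 3.881$)
$\frac{-4795 + \frac{A}{\left(-1114\right) \frac{1}{2}}}{4238 + 2039} = \frac{-4795 + \frac{163}{42 \left(- \frac{1114}{2}\right)}}{4238 + 2039} = \frac{-4795 + \frac{163}{42 \left(\left(-1114\right) \frac{1}{2}\right)}}{6277} = \left(-4795 + \frac{163}{42 \left(-557\right)}\right) \frac{1}{6277} = \left(-4795 + \frac{163}{42} \left(- \frac{1}{557}\right)\right) \frac{1}{6277} = \left(-4795 - \frac{163}{23394}\right) \frac{1}{6277} = \left(- \frac{112174393}{23394}\right) \frac{1}{6277} = - \frac{112174393}{146844138}$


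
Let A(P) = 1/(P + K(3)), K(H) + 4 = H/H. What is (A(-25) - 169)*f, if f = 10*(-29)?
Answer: 686285/14 ≈ 49020.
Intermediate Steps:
K(H) = -3 (K(H) = -4 + H/H = -4 + 1 = -3)
f = -290
A(P) = 1/(-3 + P) (A(P) = 1/(P - 3) = 1/(-3 + P))
(A(-25) - 169)*f = (1/(-3 - 25) - 169)*(-290) = (1/(-28) - 169)*(-290) = (-1/28 - 169)*(-290) = -4733/28*(-290) = 686285/14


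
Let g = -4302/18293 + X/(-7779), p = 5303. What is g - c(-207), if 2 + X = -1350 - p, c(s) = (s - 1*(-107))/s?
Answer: 1347576433/9818786043 ≈ 0.13724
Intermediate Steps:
c(s) = (107 + s)/s (c(s) = (s + 107)/s = (107 + s)/s)
X = -6655 (X = -2 + (-1350 - 1*5303) = -2 + (-1350 - 5303) = -2 - 6653 = -6655)
g = 88274657/142301247 (g = -4302/18293 - 6655/(-7779) = -4302*1/18293 - 6655*(-1/7779) = -4302/18293 + 6655/7779 = 88274657/142301247 ≈ 0.62034)
g - c(-207) = 88274657/142301247 - (107 - 207)/(-207) = 88274657/142301247 - (-1)*(-100)/207 = 88274657/142301247 - 1*100/207 = 88274657/142301247 - 100/207 = 1347576433/9818786043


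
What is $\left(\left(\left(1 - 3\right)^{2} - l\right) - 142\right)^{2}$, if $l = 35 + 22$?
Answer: $38025$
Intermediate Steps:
$l = 57$
$\left(\left(\left(1 - 3\right)^{2} - l\right) - 142\right)^{2} = \left(\left(\left(1 - 3\right)^{2} - 57\right) - 142\right)^{2} = \left(\left(\left(-2\right)^{2} - 57\right) - 142\right)^{2} = \left(\left(4 - 57\right) - 142\right)^{2} = \left(-53 - 142\right)^{2} = \left(-195\right)^{2} = 38025$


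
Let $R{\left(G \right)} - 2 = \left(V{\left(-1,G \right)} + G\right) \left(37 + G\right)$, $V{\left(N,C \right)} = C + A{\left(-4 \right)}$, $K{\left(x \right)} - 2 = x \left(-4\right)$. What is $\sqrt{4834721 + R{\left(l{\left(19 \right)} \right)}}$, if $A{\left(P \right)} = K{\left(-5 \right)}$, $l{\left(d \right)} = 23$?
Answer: $\sqrt{4838803} \approx 2199.7$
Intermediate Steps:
$K{\left(x \right)} = 2 - 4 x$ ($K{\left(x \right)} = 2 + x \left(-4\right) = 2 - 4 x$)
$A{\left(P \right)} = 22$ ($A{\left(P \right)} = 2 - -20 = 2 + 20 = 22$)
$V{\left(N,C \right)} = 22 + C$ ($V{\left(N,C \right)} = C + 22 = 22 + C$)
$R{\left(G \right)} = 2 + \left(22 + 2 G\right) \left(37 + G\right)$ ($R{\left(G \right)} = 2 + \left(\left(22 + G\right) + G\right) \left(37 + G\right) = 2 + \left(22 + 2 G\right) \left(37 + G\right)$)
$\sqrt{4834721 + R{\left(l{\left(19 \right)} \right)}} = \sqrt{4834721 + \left(816 + 2 \cdot 23^{2} + 96 \cdot 23\right)} = \sqrt{4834721 + \left(816 + 2 \cdot 529 + 2208\right)} = \sqrt{4834721 + \left(816 + 1058 + 2208\right)} = \sqrt{4834721 + 4082} = \sqrt{4838803}$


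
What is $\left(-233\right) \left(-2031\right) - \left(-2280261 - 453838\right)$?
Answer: $3207322$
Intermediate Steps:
$\left(-233\right) \left(-2031\right) - \left(-2280261 - 453838\right) = 473223 - -2734099 = 473223 + 2734099 = 3207322$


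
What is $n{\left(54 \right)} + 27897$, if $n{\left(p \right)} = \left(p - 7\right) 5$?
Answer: $28132$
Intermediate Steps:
$n{\left(p \right)} = -35 + 5 p$ ($n{\left(p \right)} = \left(-7 + p\right) 5 = -35 + 5 p$)
$n{\left(54 \right)} + 27897 = \left(-35 + 5 \cdot 54\right) + 27897 = \left(-35 + 270\right) + 27897 = 235 + 27897 = 28132$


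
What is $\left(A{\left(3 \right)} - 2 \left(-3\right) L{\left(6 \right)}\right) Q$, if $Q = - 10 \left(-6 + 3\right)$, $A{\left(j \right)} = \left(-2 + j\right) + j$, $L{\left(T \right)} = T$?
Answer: $1200$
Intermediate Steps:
$A{\left(j \right)} = -2 + 2 j$
$Q = 30$ ($Q = \left(-10\right) \left(-3\right) = 30$)
$\left(A{\left(3 \right)} - 2 \left(-3\right) L{\left(6 \right)}\right) Q = \left(\left(-2 + 2 \cdot 3\right) - 2 \left(-3\right) 6\right) 30 = \left(\left(-2 + 6\right) - \left(-6\right) 6\right) 30 = \left(4 - -36\right) 30 = \left(4 + 36\right) 30 = 40 \cdot 30 = 1200$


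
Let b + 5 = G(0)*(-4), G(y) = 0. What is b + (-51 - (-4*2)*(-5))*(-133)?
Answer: 12098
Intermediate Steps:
b = -5 (b = -5 + 0*(-4) = -5 + 0 = -5)
b + (-51 - (-4*2)*(-5))*(-133) = -5 + (-51 - (-4*2)*(-5))*(-133) = -5 + (-51 - (-8)*(-5))*(-133) = -5 + (-51 - 1*40)*(-133) = -5 + (-51 - 40)*(-133) = -5 - 91*(-133) = -5 + 12103 = 12098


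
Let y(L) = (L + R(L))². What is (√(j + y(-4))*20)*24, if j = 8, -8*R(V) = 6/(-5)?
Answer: 24*√9129 ≈ 2293.1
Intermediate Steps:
R(V) = 3/20 (R(V) = -3/(4*(-5)) = -3*(-1)/(4*5) = -⅛*(-6/5) = 3/20)
y(L) = (3/20 + L)² (y(L) = (L + 3/20)² = (3/20 + L)²)
(√(j + y(-4))*20)*24 = (√(8 + (3 + 20*(-4))²/400)*20)*24 = (√(8 + (3 - 80)²/400)*20)*24 = (√(8 + (1/400)*(-77)²)*20)*24 = (√(8 + (1/400)*5929)*20)*24 = (√(8 + 5929/400)*20)*24 = (√(9129/400)*20)*24 = ((√9129/20)*20)*24 = √9129*24 = 24*√9129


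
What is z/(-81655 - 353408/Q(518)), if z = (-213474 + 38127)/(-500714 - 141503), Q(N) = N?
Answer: -45414873/13695501658733 ≈ -3.3160e-6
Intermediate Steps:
z = 175347/642217 (z = -175347/(-642217) = -175347*(-1/642217) = 175347/642217 ≈ 0.27303)
z/(-81655 - 353408/Q(518)) = 175347/(642217*(-81655 - 353408/518)) = 175347/(642217*(-81655 - 1*176704/259)) = 175347/(642217*(-81655 - 176704/259)) = 175347/(642217*(-21325349/259)) = (175347/642217)*(-259/21325349) = -45414873/13695501658733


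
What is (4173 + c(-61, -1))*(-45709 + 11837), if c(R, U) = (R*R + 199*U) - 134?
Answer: -256106192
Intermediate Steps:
c(R, U) = -134 + R**2 + 199*U (c(R, U) = (R**2 + 199*U) - 134 = -134 + R**2 + 199*U)
(4173 + c(-61, -1))*(-45709 + 11837) = (4173 + (-134 + (-61)**2 + 199*(-1)))*(-45709 + 11837) = (4173 + (-134 + 3721 - 199))*(-33872) = (4173 + 3388)*(-33872) = 7561*(-33872) = -256106192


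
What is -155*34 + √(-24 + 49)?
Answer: -5265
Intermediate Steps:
-155*34 + √(-24 + 49) = -5270 + √25 = -5270 + 5 = -5265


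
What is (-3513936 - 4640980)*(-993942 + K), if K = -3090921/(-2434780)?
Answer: 4933779249819512631/608695 ≈ 8.1055e+12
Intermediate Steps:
K = 3090921/2434780 (K = -3090921*(-1/2434780) = 3090921/2434780 ≈ 1.2695)
(-3513936 - 4640980)*(-993942 + K) = (-3513936 - 4640980)*(-993942 + 3090921/2434780) = -8154916*(-2420027011839/2434780) = 4933779249819512631/608695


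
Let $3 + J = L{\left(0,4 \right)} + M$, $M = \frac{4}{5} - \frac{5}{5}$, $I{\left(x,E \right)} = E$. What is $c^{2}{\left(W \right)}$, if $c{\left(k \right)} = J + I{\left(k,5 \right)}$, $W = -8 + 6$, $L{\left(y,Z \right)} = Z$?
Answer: $\frac{841}{25} \approx 33.64$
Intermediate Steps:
$M = - \frac{1}{5}$ ($M = 4 \cdot \frac{1}{5} - 1 = \frac{4}{5} - 1 = - \frac{1}{5} \approx -0.2$)
$W = -2$
$J = \frac{4}{5}$ ($J = -3 + \left(4 - \frac{1}{5}\right) = -3 + \frac{19}{5} = \frac{4}{5} \approx 0.8$)
$c{\left(k \right)} = \frac{29}{5}$ ($c{\left(k \right)} = \frac{4}{5} + 5 = \frac{29}{5}$)
$c^{2}{\left(W \right)} = \left(\frac{29}{5}\right)^{2} = \frac{841}{25}$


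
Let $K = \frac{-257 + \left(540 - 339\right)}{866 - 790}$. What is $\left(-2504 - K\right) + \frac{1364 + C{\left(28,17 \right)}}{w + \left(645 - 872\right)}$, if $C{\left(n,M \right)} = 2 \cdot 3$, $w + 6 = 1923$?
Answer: $- \frac{8035375}{3211} \approx -2502.5$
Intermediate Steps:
$w = 1917$ ($w = -6 + 1923 = 1917$)
$C{\left(n,M \right)} = 6$
$K = - \frac{14}{19}$ ($K = \frac{-257 + 201}{76} = \left(-56\right) \frac{1}{76} = - \frac{14}{19} \approx -0.73684$)
$\left(-2504 - K\right) + \frac{1364 + C{\left(28,17 \right)}}{w + \left(645 - 872\right)} = \left(-2504 - - \frac{14}{19}\right) + \frac{1364 + 6}{1917 + \left(645 - 872\right)} = \left(-2504 + \frac{14}{19}\right) + \frac{1370}{1917 - 227} = - \frac{47562}{19} + \frac{1370}{1690} = - \frac{47562}{19} + 1370 \cdot \frac{1}{1690} = - \frac{47562}{19} + \frac{137}{169} = - \frac{8035375}{3211}$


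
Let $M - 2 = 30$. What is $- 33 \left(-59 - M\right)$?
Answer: $3003$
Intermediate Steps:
$M = 32$ ($M = 2 + 30 = 32$)
$- 33 \left(-59 - M\right) = - 33 \left(-59 - 32\right) = \left(-33\right) \left(-91\right) = 3003$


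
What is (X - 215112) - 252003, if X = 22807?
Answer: -444308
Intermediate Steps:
(X - 215112) - 252003 = (22807 - 215112) - 252003 = -192305 - 252003 = -444308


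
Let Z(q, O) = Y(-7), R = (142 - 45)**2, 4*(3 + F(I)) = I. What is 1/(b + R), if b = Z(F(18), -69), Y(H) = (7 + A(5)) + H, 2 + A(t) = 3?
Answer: 1/9410 ≈ 0.00010627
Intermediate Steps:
F(I) = -3 + I/4
A(t) = 1 (A(t) = -2 + 3 = 1)
R = 9409 (R = 97**2 = 9409)
Y(H) = 8 + H (Y(H) = (7 + 1) + H = 8 + H)
Z(q, O) = 1 (Z(q, O) = 8 - 7 = 1)
b = 1
1/(b + R) = 1/(1 + 9409) = 1/9410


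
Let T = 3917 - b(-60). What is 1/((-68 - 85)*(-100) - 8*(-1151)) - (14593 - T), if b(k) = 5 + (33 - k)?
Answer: -264049191/24508 ≈ -10774.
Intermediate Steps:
b(k) = 38 - k
T = 3819 (T = 3917 - (38 - 1*(-60)) = 3917 - (38 + 60) = 3917 - 1*98 = 3917 - 98 = 3819)
1/((-68 - 85)*(-100) - 8*(-1151)) - (14593 - T) = 1/((-68 - 85)*(-100) - 8*(-1151)) - (14593 - 1*3819) = 1/(-153*(-100) + 9208) - (14593 - 3819) = 1/(15300 + 9208) - 1*10774 = 1/24508 - 10774 = -264049191/24508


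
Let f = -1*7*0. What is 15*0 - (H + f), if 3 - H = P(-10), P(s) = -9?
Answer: -12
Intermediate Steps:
H = 12 (H = 3 - 1*(-9) = 3 + 9 = 12)
f = 0 (f = -7*0 = 0)
15*0 - (H + f) = 15*0 - (12 + 0) = 0 - 1*12 = 0 - 12 = -12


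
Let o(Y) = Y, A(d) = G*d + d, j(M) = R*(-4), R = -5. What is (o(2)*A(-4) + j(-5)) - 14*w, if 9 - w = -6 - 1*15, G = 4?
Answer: -440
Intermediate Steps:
j(M) = 20 (j(M) = -5*(-4) = 20)
w = 30 (w = 9 - (-6 - 1*15) = 9 - (-6 - 15) = 9 - 1*(-21) = 9 + 21 = 30)
A(d) = 5*d (A(d) = 4*d + d = 5*d)
(o(2)*A(-4) + j(-5)) - 14*w = (2*(5*(-4)) + 20) - 14*30 = (2*(-20) + 20) - 420 = (-40 + 20) - 420 = -20 - 420 = -440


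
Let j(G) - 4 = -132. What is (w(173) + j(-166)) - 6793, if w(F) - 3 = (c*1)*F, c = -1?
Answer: -7091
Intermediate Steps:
j(G) = -128 (j(G) = 4 - 132 = -128)
w(F) = 3 - F (w(F) = 3 + (-1*1)*F = 3 - F)
(w(173) + j(-166)) - 6793 = ((3 - 1*173) - 128) - 6793 = ((3 - 173) - 128) - 6793 = (-170 - 128) - 6793 = -298 - 6793 = -7091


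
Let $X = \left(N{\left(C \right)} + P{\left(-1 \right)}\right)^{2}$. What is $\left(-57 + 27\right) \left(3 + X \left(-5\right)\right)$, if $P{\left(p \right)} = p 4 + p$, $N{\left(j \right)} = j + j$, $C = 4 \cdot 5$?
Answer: $183660$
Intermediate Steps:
$C = 20$
$N{\left(j \right)} = 2 j$
$P{\left(p \right)} = 5 p$ ($P{\left(p \right)} = 4 p + p = 5 p$)
$X = 1225$ ($X = \left(2 \cdot 20 + 5 \left(-1\right)\right)^{2} = \left(40 - 5\right)^{2} = 35^{2} = 1225$)
$\left(-57 + 27\right) \left(3 + X \left(-5\right)\right) = \left(-57 + 27\right) \left(3 + 1225 \left(-5\right)\right) = - 30 \left(3 - 6125\right) = \left(-30\right) \left(-6122\right) = 183660$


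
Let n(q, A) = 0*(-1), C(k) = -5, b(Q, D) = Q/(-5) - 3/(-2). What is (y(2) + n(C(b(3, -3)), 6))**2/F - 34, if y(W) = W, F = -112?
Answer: -953/28 ≈ -34.036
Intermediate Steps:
b(Q, D) = 3/2 - Q/5 (b(Q, D) = Q*(-1/5) - 3*(-1/2) = -Q/5 + 3/2 = 3/2 - Q/5)
n(q, A) = 0
(y(2) + n(C(b(3, -3)), 6))**2/F - 34 = (2 + 0)**2/(-112) - 34 = 2**2*(-1/112) - 34 = 4*(-1/112) - 34 = -1/28 - 34 = -953/28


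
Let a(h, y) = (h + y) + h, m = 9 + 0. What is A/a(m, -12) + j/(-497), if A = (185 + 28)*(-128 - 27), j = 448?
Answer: -781483/142 ≈ -5503.4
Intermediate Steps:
m = 9
a(h, y) = y + 2*h
A = -33015 (A = 213*(-155) = -33015)
A/a(m, -12) + j/(-497) = -33015/(-12 + 2*9) + 448/(-497) = -33015/(-12 + 18) + 448*(-1/497) = -33015/6 - 64/71 = -33015*1/6 - 64/71 = -11005/2 - 64/71 = -781483/142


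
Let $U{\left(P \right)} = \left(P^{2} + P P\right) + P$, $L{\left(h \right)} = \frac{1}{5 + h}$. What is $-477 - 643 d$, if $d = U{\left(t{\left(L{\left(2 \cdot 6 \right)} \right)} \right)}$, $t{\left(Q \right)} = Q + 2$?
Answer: $- \frac{2095788}{289} \approx -7251.9$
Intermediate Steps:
$t{\left(Q \right)} = 2 + Q$
$U{\left(P \right)} = P + 2 P^{2}$ ($U{\left(P \right)} = \left(P^{2} + P^{2}\right) + P = 2 P^{2} + P = P + 2 P^{2}$)
$d = \frac{3045}{289}$ ($d = \left(2 + \frac{1}{5 + 2 \cdot 6}\right) \left(1 + 2 \left(2 + \frac{1}{5 + 2 \cdot 6}\right)\right) = \left(2 + \frac{1}{5 + 12}\right) \left(1 + 2 \left(2 + \frac{1}{5 + 12}\right)\right) = \left(2 + \frac{1}{17}\right) \left(1 + 2 \left(2 + \frac{1}{17}\right)\right) = \frac{35 \left(1 + 2 \cdot \frac{35}{17}\right)}{17} = \frac{35 \left(1 + \frac{70}{17}\right)}{17} = \frac{35}{17} \cdot \frac{87}{17} = \frac{3045}{289} \approx 10.536$)
$-477 - 643 d = -477 - \frac{1957935}{289} = - \frac{2095788}{289}$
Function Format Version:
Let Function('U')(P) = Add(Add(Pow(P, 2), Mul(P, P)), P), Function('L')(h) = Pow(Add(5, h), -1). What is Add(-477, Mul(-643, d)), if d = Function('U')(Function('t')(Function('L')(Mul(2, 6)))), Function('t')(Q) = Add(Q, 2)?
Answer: Rational(-2095788, 289) ≈ -7251.9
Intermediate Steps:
Function('t')(Q) = Add(2, Q)
Function('U')(P) = Add(P, Mul(2, Pow(P, 2))) (Function('U')(P) = Add(Add(Pow(P, 2), Pow(P, 2)), P) = Add(Mul(2, Pow(P, 2)), P) = Add(P, Mul(2, Pow(P, 2))))
d = Rational(3045, 289) (d = Mul(Add(2, Pow(Add(5, Mul(2, 6)), -1)), Add(1, Mul(2, Add(2, Pow(Add(5, Mul(2, 6)), -1))))) = Mul(Add(2, Pow(Add(5, 12), -1)), Add(1, Mul(2, Add(2, Pow(Add(5, 12), -1))))) = Mul(Add(2, Pow(17, -1)), Add(1, Mul(2, Add(2, Pow(17, -1))))) = Mul(Add(2, Rational(1, 17)), Add(1, Mul(2, Add(2, Rational(1, 17))))) = Mul(Rational(35, 17), Add(1, Mul(2, Rational(35, 17)))) = Mul(Rational(35, 17), Add(1, Rational(70, 17))) = Mul(Rational(35, 17), Rational(87, 17)) = Rational(3045, 289) ≈ 10.536)
Add(-477, Mul(-643, d)) = Add(-477, Mul(-643, Rational(3045, 289))) = Add(-477, Rational(-1957935, 289)) = Rational(-2095788, 289)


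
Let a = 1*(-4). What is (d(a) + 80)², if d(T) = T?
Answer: 5776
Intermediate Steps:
a = -4
(d(a) + 80)² = (-4 + 80)² = 76² = 5776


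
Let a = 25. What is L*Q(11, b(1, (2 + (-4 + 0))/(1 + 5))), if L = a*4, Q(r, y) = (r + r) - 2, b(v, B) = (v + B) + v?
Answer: 2000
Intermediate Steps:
b(v, B) = B + 2*v (b(v, B) = (B + v) + v = B + 2*v)
Q(r, y) = -2 + 2*r (Q(r, y) = 2*r - 2 = -2 + 2*r)
L = 100 (L = 25*4 = 100)
L*Q(11, b(1, (2 + (-4 + 0))/(1 + 5))) = 100*(-2 + 2*11) = 100*(-2 + 22) = 100*20 = 2000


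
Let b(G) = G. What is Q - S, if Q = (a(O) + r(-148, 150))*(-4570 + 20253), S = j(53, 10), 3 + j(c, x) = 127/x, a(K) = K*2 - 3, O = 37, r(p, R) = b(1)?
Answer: 11291663/10 ≈ 1.1292e+6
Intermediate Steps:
r(p, R) = 1
a(K) = -3 + 2*K (a(K) = 2*K - 3 = -3 + 2*K)
j(c, x) = -3 + 127/x
S = 97/10 (S = -3 + 127/10 = 97/10 ≈ 9.7000)
Q = 1129176 (Q = ((-3 + 2*37) + 1)*(-4570 + 20253) = ((-3 + 74) + 1)*15683 = (71 + 1)*15683 = 72*15683 = 1129176)
Q - S = 1129176 - 1*97/10 = 1129176 - 97/10 = 11291663/10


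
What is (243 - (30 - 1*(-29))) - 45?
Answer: 139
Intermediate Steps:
(243 - (30 - 1*(-29))) - 45 = (243 - (30 + 29)) - 45 = (243 - 1*59) - 45 = (243 - 59) - 45 = 184 - 45 = 139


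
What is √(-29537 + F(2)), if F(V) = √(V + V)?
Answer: I*√29535 ≈ 171.86*I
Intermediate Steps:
F(V) = √2*√V (F(V) = √(2*V) = √2*√V)
√(-29537 + F(2)) = √(-29537 + √2*√2) = √(-29537 + 2) = √(-29535) = I*√29535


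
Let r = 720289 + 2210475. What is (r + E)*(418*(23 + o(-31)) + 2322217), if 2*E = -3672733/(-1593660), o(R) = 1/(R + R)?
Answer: 84406173003948944447/12350865 ≈ 6.8340e+12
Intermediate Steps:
o(R) = 1/(2*R)
r = 2930764
E = 3672733/3187320 (E = (-3672733/(-1593660))/2 = (-3672733*(-1/1593660))/2 = (½)*(3672733/1593660) = 3672733/3187320 ≈ 1.1523)
(r + E)*(418*(23 + o(-31)) + 2322217) = (2930764 + 3672733/3187320)*(418*(23 + (½)/(-31)) + 2322217) = 9341286385213*(418*(23 + (½)*(-1/31)) + 2322217)/3187320 = 9341286385213*(418*(23 - 1/62) + 2322217)/3187320 = 9341286385213*(418*(1425/62) + 2322217)/3187320 = 9341286385213*(297825/31 + 2322217)/3187320 = (9341286385213/3187320)*(72286552/31) = 84406173003948944447/12350865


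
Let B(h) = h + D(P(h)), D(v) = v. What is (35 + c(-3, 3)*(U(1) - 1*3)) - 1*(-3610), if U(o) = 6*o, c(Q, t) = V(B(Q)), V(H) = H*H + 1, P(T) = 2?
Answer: 3651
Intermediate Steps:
B(h) = 2 + h (B(h) = h + 2 = 2 + h)
V(H) = 1 + H**2 (V(H) = H**2 + 1 = 1 + H**2)
c(Q, t) = 1 + (2 + Q)**2
(35 + c(-3, 3)*(U(1) - 1*3)) - 1*(-3610) = (35 + (1 + (2 - 3)**2)*(6*1 - 1*3)) - 1*(-3610) = (35 + (1 + (-1)**2)*(6 - 3)) + 3610 = (35 + (1 + 1)*3) + 3610 = (35 + 2*3) + 3610 = (35 + 6) + 3610 = 41 + 3610 = 3651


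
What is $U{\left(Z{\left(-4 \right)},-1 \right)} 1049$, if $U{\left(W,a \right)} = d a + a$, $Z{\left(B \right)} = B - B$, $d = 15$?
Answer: $-16784$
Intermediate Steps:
$Z{\left(B \right)} = 0$
$U{\left(W,a \right)} = 16 a$ ($U{\left(W,a \right)} = 15 a + a = 16 a$)
$U{\left(Z{\left(-4 \right)},-1 \right)} 1049 = 16 \left(-1\right) 1049 = \left(-16\right) 1049 = -16784$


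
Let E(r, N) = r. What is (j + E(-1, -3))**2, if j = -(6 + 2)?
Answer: 81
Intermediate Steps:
j = -8 (j = -1*8 = -8)
(j + E(-1, -3))**2 = (-8 - 1)**2 = (-9)**2 = 81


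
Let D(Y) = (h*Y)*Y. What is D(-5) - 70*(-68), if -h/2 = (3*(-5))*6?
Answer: 9260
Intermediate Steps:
h = 180 (h = -2*3*(-5)*6 = -(-30)*6 = -2*(-90) = 180)
D(Y) = 180*Y² (D(Y) = (180*Y)*Y = 180*Y²)
D(-5) - 70*(-68) = 180*(-5)² - 70*(-68) = 180*25 + 4760 = 4500 + 4760 = 9260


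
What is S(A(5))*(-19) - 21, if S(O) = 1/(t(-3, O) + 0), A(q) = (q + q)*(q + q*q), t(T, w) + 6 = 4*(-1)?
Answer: -191/10 ≈ -19.100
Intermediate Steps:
t(T, w) = -10 (t(T, w) = -6 + 4*(-1) = -6 - 4 = -10)
A(q) = 2*q*(q + q²) (A(q) = (2*q)*(q + q²) = 2*q*(q + q²))
S(O) = -⅒ (S(O) = 1/(-10 + 0) = 1/(-10) = -⅒)
S(A(5))*(-19) - 21 = -⅒*(-19) - 21 = 19/10 - 21 = -191/10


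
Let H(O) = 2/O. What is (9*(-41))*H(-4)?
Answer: 369/2 ≈ 184.50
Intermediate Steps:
(9*(-41))*H(-4) = (9*(-41))*(2/(-4)) = -738*(-1)/4 = -369*(-½) = 369/2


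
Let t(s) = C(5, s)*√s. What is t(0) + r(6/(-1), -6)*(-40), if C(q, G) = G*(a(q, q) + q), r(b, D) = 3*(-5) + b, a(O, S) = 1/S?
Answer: 840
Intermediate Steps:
r(b, D) = -15 + b
C(q, G) = G*(q + 1/q) (C(q, G) = G*(1/q + q) = G*(q + 1/q))
t(s) = 26*s^(3/2)/5 (t(s) = (s*5 + s/5)*√s = (5*s + s*(⅕))*√s = (5*s + s/5)*√s = (26*s/5)*√s = 26*s^(3/2)/5)
t(0) + r(6/(-1), -6)*(-40) = 26*0^(3/2)/5 + (-15 + 6/(-1))*(-40) = (26/5)*0 + (-15 + 6*(-1))*(-40) = 0 + (-15 - 6)*(-40) = 0 - 21*(-40) = 0 + 840 = 840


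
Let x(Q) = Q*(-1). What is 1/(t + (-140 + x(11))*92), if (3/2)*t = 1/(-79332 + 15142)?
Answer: -96285/1337591221 ≈ -7.1984e-5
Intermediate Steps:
x(Q) = -Q
t = -1/96285 (t = 2/(3*(-79332 + 15142)) = (2/3)/(-64190) = (2/3)*(-1/64190) = -1/96285 ≈ -1.0386e-5)
1/(t + (-140 + x(11))*92) = 1/(-1/96285 + (-140 - 1*11)*92) = 1/(-1/96285 + (-140 - 11)*92) = 1/(-1/96285 - 151*92) = 1/(-1/96285 - 13892) = 1/(-1337591221/96285) = -96285/1337591221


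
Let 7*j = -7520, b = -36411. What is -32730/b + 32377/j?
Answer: -2668674343/91270240 ≈ -29.239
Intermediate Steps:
j = -7520/7 (j = (⅐)*(-7520) = -7520/7 ≈ -1074.3)
-32730/b + 32377/j = -32730/(-36411) + 32377/(-7520/7) = -32730*(-1/36411) + 32377*(-7/7520) = 10910/12137 - 226639/7520 = -2668674343/91270240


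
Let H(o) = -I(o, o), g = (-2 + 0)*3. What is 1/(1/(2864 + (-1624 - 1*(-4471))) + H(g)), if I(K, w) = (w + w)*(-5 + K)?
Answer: -5711/753851 ≈ -0.0075758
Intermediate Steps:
I(K, w) = 2*w*(-5 + K) (I(K, w) = (2*w)*(-5 + K) = 2*w*(-5 + K))
g = -6 (g = -2*3 = -6)
H(o) = -2*o*(-5 + o)
1/(1/(2864 + (-1624 - 1*(-4471))) + H(g)) = 1/(1/(2864 + (-1624 - 1*(-4471))) + 2*(-6)*(5 - 1*(-6))) = 1/(1/(2864 + (-1624 + 4471)) + 2*(-6)*(5 + 6)) = 1/(1/(2864 + 2847) + 2*(-6)*11) = 1/(1/5711 - 132) = 1/(-753851/5711) = -5711/753851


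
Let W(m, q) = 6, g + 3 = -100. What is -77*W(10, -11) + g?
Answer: -565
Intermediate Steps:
g = -103 (g = -3 - 100 = -103)
-77*W(10, -11) + g = -77*6 - 103 = -462 - 103 = -565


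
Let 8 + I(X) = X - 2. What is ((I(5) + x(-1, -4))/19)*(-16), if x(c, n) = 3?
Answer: 32/19 ≈ 1.6842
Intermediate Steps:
I(X) = -10 + X (I(X) = -8 + (X - 2) = -8 + (-2 + X) = -10 + X)
((I(5) + x(-1, -4))/19)*(-16) = (((-10 + 5) + 3)/19)*(-16) = ((-5 + 3)/19)*(-16) = ((1/19)*(-2))*(-16) = -2/19*(-16) = 32/19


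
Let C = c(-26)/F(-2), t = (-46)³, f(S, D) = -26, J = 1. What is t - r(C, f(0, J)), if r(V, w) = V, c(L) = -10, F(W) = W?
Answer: -97341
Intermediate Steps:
t = -97336
C = 5 (C = -10/(-2) = -10*(-½) = 5)
t - r(C, f(0, J)) = -97336 - 1*5 = -97336 - 5 = -97341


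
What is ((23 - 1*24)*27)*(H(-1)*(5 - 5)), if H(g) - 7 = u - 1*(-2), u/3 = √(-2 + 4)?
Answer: 0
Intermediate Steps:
u = 3*√2 (u = 3*√(-2 + 4) = 3*√2 ≈ 4.2426)
H(g) = 9 + 3*√2 (H(g) = 7 + (3*√2 - 1*(-2)) = 7 + (3*√2 + 2) = 7 + (2 + 3*√2) = 9 + 3*√2)
((23 - 1*24)*27)*(H(-1)*(5 - 5)) = ((23 - 1*24)*27)*((9 + 3*√2)*(5 - 5)) = ((23 - 24)*27)*((9 + 3*√2)*0) = -1*27*0 = -27*0 = 0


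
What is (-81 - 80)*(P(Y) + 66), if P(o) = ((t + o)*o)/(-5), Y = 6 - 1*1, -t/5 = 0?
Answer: -9821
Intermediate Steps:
t = 0 (t = -5*0 = 0)
Y = 5 (Y = 6 - 1 = 5)
P(o) = -o²/5 (P(o) = ((0 + o)*o)/(-5) = (o*o)*(-⅕) = o²*(-⅕) = -o²/5)
(-81 - 80)*(P(Y) + 66) = (-81 - 80)*(-⅕*5² + 66) = -161*(-⅕*25 + 66) = -161*(-5 + 66) = -161*61 = -9821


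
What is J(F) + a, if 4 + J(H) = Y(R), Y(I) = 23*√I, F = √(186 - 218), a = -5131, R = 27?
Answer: -5135 + 69*√3 ≈ -5015.5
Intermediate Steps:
F = 4*I*√2 (F = √(-32) = 4*I*√2 ≈ 5.6569*I)
J(H) = -4 + 69*√3 (J(H) = -4 + 23*√27 = -4 + 23*(3*√3) = -4 + 69*√3)
J(F) + a = (-4 + 69*√3) - 5131 = -5135 + 69*√3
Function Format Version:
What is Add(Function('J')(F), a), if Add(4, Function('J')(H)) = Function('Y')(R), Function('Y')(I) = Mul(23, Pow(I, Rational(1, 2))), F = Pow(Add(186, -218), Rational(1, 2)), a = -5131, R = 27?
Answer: Add(-5135, Mul(69, Pow(3, Rational(1, 2)))) ≈ -5015.5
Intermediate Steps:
F = Mul(4, I, Pow(2, Rational(1, 2))) (F = Pow(-32, Rational(1, 2)) = Mul(4, I, Pow(2, Rational(1, 2))) ≈ Mul(5.6569, I))
Function('J')(H) = Add(-4, Mul(69, Pow(3, Rational(1, 2)))) (Function('J')(H) = Add(-4, Mul(23, Pow(27, Rational(1, 2)))) = Add(-4, Mul(23, Mul(3, Pow(3, Rational(1, 2))))) = Add(-4, Mul(69, Pow(3, Rational(1, 2)))))
Add(Function('J')(F), a) = Add(Add(-4, Mul(69, Pow(3, Rational(1, 2)))), -5131) = Add(-5135, Mul(69, Pow(3, Rational(1, 2))))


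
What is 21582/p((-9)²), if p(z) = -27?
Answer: -2398/3 ≈ -799.33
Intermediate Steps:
21582/p((-9)²) = 21582/(-27) = 21582*(-1/27) = -2398/3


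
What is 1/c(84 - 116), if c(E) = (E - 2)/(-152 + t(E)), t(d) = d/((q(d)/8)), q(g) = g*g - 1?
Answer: 77876/17391 ≈ 4.4780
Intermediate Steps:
q(g) = -1 + g² (q(g) = g² - 1 = -1 + g²)
t(d) = d/(-⅛ + d²/8) (t(d) = d/(((-1 + d²)/8)) = d/(((-1 + d²)*(⅛))) = d/(-⅛ + d²/8))
c(E) = (-2 + E)/(-152 + 8*E/(-1 + E²)) (c(E) = (E - 2)/(-152 + 8*E/(-1 + E²)) = (-2 + E)/(-152 + 8*E/(-1 + E²)))
1/c(84 - 116) = 1/((-1 + (84 - 116)²)*(-2 + (84 - 116))/(8*(19 + (84 - 116) - 19*(84 - 116)²))) = 1/((-1 + (-32)²)*(-2 - 32)/(8*(19 - 32 - 19*(-32)²))) = 1/((⅛)*(-1 + 1024)*(-34)/(19 - 32 - 19*1024)) = 1/((⅛)*1023*(-34)/(19 - 32 - 19456)) = 1/((⅛)*1023*(-34)/(-19469)) = 1/((⅛)*(-1/19469)*1023*(-34)) = 1/(17391/77876) = 77876/17391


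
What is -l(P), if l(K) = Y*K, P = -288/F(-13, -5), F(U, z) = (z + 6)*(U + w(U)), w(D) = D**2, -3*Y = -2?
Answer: 16/13 ≈ 1.2308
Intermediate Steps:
Y = 2/3 (Y = -1/3*(-2) = 2/3 ≈ 0.66667)
F(U, z) = (6 + z)*(U + U**2) (F(U, z) = (z + 6)*(U + U**2) = (6 + z)*(U + U**2))
P = -24/13 (P = -288*(-1/(13*(6 - 5 + 6*(-13) - 13*(-5)))) = -288*(-1/(13*(6 - 5 - 78 + 65))) = -288/((-13*(-12))) = -288/156 = -288*1/156 = -24/13 ≈ -1.8462)
l(K) = 2*K/3
-l(P) = -2*(-24)/(3*13) = -1*(-16/13) = 16/13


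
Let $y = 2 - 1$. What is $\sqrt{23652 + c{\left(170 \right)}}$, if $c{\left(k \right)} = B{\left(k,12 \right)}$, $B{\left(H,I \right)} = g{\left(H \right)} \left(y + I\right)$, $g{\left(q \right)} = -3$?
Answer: $\sqrt{23613} \approx 153.67$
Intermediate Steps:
$y = 1$
$B{\left(H,I \right)} = -3 - 3 I$ ($B{\left(H,I \right)} = - 3 \left(1 + I\right) = -3 - 3 I$)
$c{\left(k \right)} = -39$ ($c{\left(k \right)} = -3 - 36 = -39$)
$\sqrt{23652 + c{\left(170 \right)}} = \sqrt{23652 - 39} = \sqrt{23613}$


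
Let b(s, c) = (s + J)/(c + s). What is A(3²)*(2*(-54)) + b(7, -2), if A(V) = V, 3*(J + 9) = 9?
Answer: -4859/5 ≈ -971.80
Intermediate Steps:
J = -6 (J = -9 + (⅓)*9 = -9 + 3 = -6)
b(s, c) = (-6 + s)/(c + s) (b(s, c) = (s - 6)/(c + s) = (-6 + s)/(c + s))
A(3²)*(2*(-54)) + b(7, -2) = 3²*(2*(-54)) + (-6 + 7)/(-2 + 7) = 9*(-108) + 1/5 = -972 + (⅕)*1 = -972 + ⅕ = -4859/5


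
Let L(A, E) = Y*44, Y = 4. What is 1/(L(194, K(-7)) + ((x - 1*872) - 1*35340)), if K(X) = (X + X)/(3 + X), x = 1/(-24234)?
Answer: -24234/873296425 ≈ -2.7750e-5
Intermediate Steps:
x = -1/24234 ≈ -4.1264e-5
K(X) = 2*X/(3 + X) (K(X) = (2*X)/(3 + X) = 2*X/(3 + X))
L(A, E) = 176 (L(A, E) = 4*44 = 176)
1/(L(194, K(-7)) + ((x - 1*872) - 1*35340)) = 1/(176 + ((-1/24234 - 1*872) - 1*35340)) = 1/(176 + ((-1/24234 - 872) - 35340)) = 1/(176 + (-21132049/24234 - 35340)) = 1/(176 - 877561609/24234) = 1/(-873296425/24234) = -24234/873296425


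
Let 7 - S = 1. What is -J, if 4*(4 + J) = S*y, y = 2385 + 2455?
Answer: -7256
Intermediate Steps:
S = 6 (S = 7 - 1*1 = 7 - 1 = 6)
y = 4840
J = 7256 (J = -4 + (6*4840)/4 = -4 + (1/4)*29040 = -4 + 7260 = 7256)
-J = -1*7256 = -7256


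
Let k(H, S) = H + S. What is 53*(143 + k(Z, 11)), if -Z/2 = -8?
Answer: 9010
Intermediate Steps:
Z = 16 (Z = -2*(-8) = 16)
53*(143 + k(Z, 11)) = 53*(143 + (16 + 11)) = 53*(143 + 27) = 53*170 = 9010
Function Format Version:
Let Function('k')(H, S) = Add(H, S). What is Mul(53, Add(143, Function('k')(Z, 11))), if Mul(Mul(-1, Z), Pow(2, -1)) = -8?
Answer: 9010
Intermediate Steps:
Z = 16 (Z = Mul(-2, -8) = 16)
Mul(53, Add(143, Function('k')(Z, 11))) = Mul(53, Add(143, Add(16, 11))) = Mul(53, Add(143, 27)) = Mul(53, 170) = 9010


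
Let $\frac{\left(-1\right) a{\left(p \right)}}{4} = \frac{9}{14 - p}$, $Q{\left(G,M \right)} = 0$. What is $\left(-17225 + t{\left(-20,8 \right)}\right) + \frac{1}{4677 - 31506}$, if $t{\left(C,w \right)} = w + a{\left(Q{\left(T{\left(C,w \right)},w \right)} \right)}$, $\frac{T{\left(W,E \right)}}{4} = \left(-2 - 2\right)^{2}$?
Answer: $- \frac{3233887180}{187803} \approx -17220.0$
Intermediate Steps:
$T{\left(W,E \right)} = 64$ ($T{\left(W,E \right)} = 4 \left(-2 - 2\right)^{2} = 4 \left(-4\right)^{2} = 4 \cdot 16 = 64$)
$a{\left(p \right)} = - \frac{36}{14 - p}$ ($a{\left(p \right)} = - 4 \frac{9}{14 - p} = - \frac{36}{14 - p}$)
$t{\left(C,w \right)} = - \frac{18}{7} + w$ ($t{\left(C,w \right)} = w + \frac{36}{-14 + 0} = w + \frac{36}{-14} = w + 36 \left(- \frac{1}{14}\right) = w - \frac{18}{7} = - \frac{18}{7} + w$)
$\left(-17225 + t{\left(-20,8 \right)}\right) + \frac{1}{4677 - 31506} = \left(-17225 + \left(- \frac{18}{7} + 8\right)\right) + \frac{1}{4677 - 31506} = \left(-17225 + \frac{38}{7}\right) + \frac{1}{-26829} = - \frac{120537}{7} - \frac{1}{26829} = - \frac{3233887180}{187803}$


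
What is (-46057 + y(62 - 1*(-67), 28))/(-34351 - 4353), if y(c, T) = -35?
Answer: 11523/9676 ≈ 1.1909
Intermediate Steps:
(-46057 + y(62 - 1*(-67), 28))/(-34351 - 4353) = (-46057 - 35)/(-34351 - 4353) = -46092/(-38704) = -46092*(-1/38704) = 11523/9676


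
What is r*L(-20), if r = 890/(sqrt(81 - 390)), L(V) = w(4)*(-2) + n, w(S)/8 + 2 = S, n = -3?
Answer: 31150*I*sqrt(309)/309 ≈ 1772.1*I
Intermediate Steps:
w(S) = -16 + 8*S
L(V) = -35 (L(V) = (-16 + 8*4)*(-2) - 3 = (-16 + 32)*(-2) - 3 = 16*(-2) - 3 = -32 - 3 = -35)
r = -890*I*sqrt(309)/309 (r = 890/(sqrt(-309)) = 890/((I*sqrt(309))) = 890*(-I*sqrt(309)/309) = -890*I*sqrt(309)/309 ≈ -50.63*I)
r*L(-20) = -890*I*sqrt(309)/309*(-35) = 31150*I*sqrt(309)/309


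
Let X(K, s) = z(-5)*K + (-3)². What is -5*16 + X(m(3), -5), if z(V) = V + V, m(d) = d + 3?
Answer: -131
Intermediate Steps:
m(d) = 3 + d
z(V) = 2*V
X(K, s) = 9 - 10*K (X(K, s) = (2*(-5))*K + (-3)² = -10*K + 9 = 9 - 10*K)
-5*16 + X(m(3), -5) = -5*16 + (9 - 10*(3 + 3)) = -80 + (9 - 10*6) = -80 + (9 - 60) = -80 - 51 = -131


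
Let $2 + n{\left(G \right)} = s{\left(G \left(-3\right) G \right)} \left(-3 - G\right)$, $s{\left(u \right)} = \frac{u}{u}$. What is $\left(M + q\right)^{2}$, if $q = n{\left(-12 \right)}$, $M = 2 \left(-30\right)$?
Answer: $2809$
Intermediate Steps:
$s{\left(u \right)} = 1$
$M = -60$
$n{\left(G \right)} = -5 - G$ ($n{\left(G \right)} = -2 + 1 \left(-3 - G\right) = -2 - \left(3 + G\right) = -5 - G$)
$q = 7$ ($q = -5 - -12 = -5 + 12 = 7$)
$\left(M + q\right)^{2} = \left(-60 + 7\right)^{2} = \left(-53\right)^{2} = 2809$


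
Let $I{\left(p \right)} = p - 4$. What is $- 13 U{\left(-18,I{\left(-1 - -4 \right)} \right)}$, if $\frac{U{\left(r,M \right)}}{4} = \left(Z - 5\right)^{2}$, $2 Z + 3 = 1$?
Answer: $-1872$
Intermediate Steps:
$Z = -1$ ($Z = - \frac{3}{2} + \frac{1}{2} \cdot 1 = - \frac{3}{2} + \frac{1}{2} = -1$)
$I{\left(p \right)} = -4 + p$
$U{\left(r,M \right)} = 144$ ($U{\left(r,M \right)} = 4 \left(-1 - 5\right)^{2} = 4 \left(-6\right)^{2} = 4 \cdot 36 = 144$)
$- 13 U{\left(-18,I{\left(-1 - -4 \right)} \right)} = \left(-13\right) 144 = -1872$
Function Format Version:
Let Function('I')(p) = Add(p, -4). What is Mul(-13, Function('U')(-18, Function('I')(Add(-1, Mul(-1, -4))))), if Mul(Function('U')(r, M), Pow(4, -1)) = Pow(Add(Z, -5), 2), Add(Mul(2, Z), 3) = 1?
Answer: -1872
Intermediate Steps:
Z = -1 (Z = Add(Rational(-3, 2), Mul(Rational(1, 2), 1)) = Add(Rational(-3, 2), Rational(1, 2)) = -1)
Function('I')(p) = Add(-4, p)
Function('U')(r, M) = 144 (Function('U')(r, M) = Mul(4, Pow(Add(-1, -5), 2)) = Mul(4, Pow(-6, 2)) = Mul(4, 36) = 144)
Mul(-13, Function('U')(-18, Function('I')(Add(-1, Mul(-1, -4))))) = Mul(-13, 144) = -1872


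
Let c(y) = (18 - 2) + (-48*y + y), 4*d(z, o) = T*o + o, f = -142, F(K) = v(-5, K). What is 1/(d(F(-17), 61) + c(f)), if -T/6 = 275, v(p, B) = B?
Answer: -4/73829 ≈ -5.4179e-5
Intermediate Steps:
F(K) = K
T = -1650 (T = -6*275 = -1650)
d(z, o) = -1649*o/4 (d(z, o) = (-1650*o + o)/4 = (-1649*o)/4 = -1649*o/4)
c(y) = 16 - 47*y
1/(d(F(-17), 61) + c(f)) = 1/(-1649/4*61 + (16 - 47*(-142))) = 1/(-100589/4 + (16 + 6674)) = 1/(-100589/4 + 6690) = 1/(-73829/4) = -4/73829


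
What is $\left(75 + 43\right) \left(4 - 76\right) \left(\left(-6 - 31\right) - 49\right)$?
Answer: $730656$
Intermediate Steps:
$\left(75 + 43\right) \left(4 - 76\right) \left(\left(-6 - 31\right) - 49\right) = 118 \left(- 72 \left(-37 - 49\right)\right) = 118 \left(\left(-72\right) \left(-86\right)\right) = 118 \cdot 6192 = 730656$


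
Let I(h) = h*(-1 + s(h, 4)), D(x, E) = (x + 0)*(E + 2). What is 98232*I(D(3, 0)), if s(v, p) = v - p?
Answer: 589392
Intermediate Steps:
D(x, E) = x*(2 + E)
I(h) = h*(-5 + h) (I(h) = h*(-1 + (h - 1*4)) = h*(-1 + (h - 4)) = h*(-1 + (-4 + h)) = h*(-5 + h))
98232*I(D(3, 0)) = 98232*((3*(2 + 0))*(-5 + 3*(2 + 0))) = 98232*((3*2)*(-5 + 3*2)) = 98232*(6*(-5 + 6)) = 98232*(6*1) = 98232*6 = 589392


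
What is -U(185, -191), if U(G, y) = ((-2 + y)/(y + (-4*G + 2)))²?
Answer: -37249/863041 ≈ -0.043160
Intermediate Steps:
U(G, y) = (-2 + y)²/(2 + y - 4*G)² (U(G, y) = ((-2 + y)/(y + (2 - 4*G)))² = ((-2 + y)/(2 + y - 4*G))² = (-2 + y)²/(2 + y - 4*G)²)
-U(185, -191) = -(-2 - 191)²/(2 - 191 - 4*185)² = -(-193)²/(2 - 191 - 740)² = -37249/(-929)² = -37249/863041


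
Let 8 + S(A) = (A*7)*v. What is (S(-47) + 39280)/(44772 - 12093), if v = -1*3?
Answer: 40259/32679 ≈ 1.2320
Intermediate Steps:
v = -3
S(A) = -8 - 21*A (S(A) = -8 + (A*7)*(-3) = -8 + (7*A)*(-3) = -8 - 21*A)
(S(-47) + 39280)/(44772 - 12093) = ((-8 - 21*(-47)) + 39280)/(44772 - 12093) = ((-8 + 987) + 39280)/32679 = (979 + 39280)*(1/32679) = 40259*(1/32679) = 40259/32679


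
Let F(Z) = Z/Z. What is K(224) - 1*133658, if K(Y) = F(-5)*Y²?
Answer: -83482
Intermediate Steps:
F(Z) = 1
K(Y) = Y² (K(Y) = 1*Y² = Y²)
K(224) - 1*133658 = 224² - 1*133658 = 50176 - 133658 = -83482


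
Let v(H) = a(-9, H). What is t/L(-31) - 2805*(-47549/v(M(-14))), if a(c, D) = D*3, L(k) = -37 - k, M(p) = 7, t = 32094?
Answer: 44420872/7 ≈ 6.3458e+6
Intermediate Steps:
a(c, D) = 3*D
v(H) = 3*H
t/L(-31) - 2805*(-47549/v(M(-14))) = 32094/(-37 - 1*(-31)) - 2805/((3*7)/(-47549)) = 32094/(-37 + 31) - 2805/(21*(-1/47549)) = 32094/(-6) - 2805/(-21/47549) = 32094*(-⅙) - 2805*(-47549/21) = -5349 + 44458315/7 = 44420872/7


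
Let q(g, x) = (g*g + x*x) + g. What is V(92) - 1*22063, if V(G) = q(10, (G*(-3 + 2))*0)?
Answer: -21953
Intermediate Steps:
q(g, x) = g + g² + x² (q(g, x) = (g² + x²) + g = g + g² + x²)
V(G) = 110 (V(G) = 10 + 10² + ((G*(-3 + 2))*0)² = 10 + 100 + ((G*(-1))*0)² = 10 + 100 + (-G*0)² = 10 + 100 + 0² = 10 + 100 + 0 = 110)
V(92) - 1*22063 = 110 - 1*22063 = 110 - 22063 = -21953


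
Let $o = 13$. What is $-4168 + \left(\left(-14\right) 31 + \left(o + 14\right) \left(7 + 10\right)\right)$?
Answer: $-4143$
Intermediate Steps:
$-4168 + \left(\left(-14\right) 31 + \left(o + 14\right) \left(7 + 10\right)\right) = -4168 - \left(434 - \left(13 + 14\right) \left(7 + 10\right)\right) = -4168 + \left(-434 + 27 \cdot 17\right) = -4168 + \left(-434 + 459\right) = -4168 + 25 = -4143$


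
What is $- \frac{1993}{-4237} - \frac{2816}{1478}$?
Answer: $- \frac{4492869}{3131143} \approx -1.4349$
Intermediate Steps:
$- \frac{1993}{-4237} - \frac{2816}{1478} = \left(-1993\right) \left(- \frac{1}{4237}\right) - \frac{1408}{739} = \frac{1993}{4237} - \frac{1408}{739} = - \frac{4492869}{3131143}$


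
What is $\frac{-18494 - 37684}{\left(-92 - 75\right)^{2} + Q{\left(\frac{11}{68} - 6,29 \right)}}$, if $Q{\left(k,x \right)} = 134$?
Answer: $- \frac{18726}{9341} \approx -2.0047$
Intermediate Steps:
$\frac{-18494 - 37684}{\left(-92 - 75\right)^{2} + Q{\left(\frac{11}{68} - 6,29 \right)}} = \frac{-18494 - 37684}{\left(-92 - 75\right)^{2} + 134} = - \frac{56178}{\left(-167\right)^{2} + 134} = - \frac{56178}{27889 + 134} = - \frac{56178}{28023} = \left(-56178\right) \frac{1}{28023} = - \frac{18726}{9341}$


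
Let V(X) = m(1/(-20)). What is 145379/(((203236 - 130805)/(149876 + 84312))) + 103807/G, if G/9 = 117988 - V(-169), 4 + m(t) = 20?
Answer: 36148298244121313/76903469388 ≈ 4.7005e+5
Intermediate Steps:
m(t) = 16 (m(t) = -4 + 20 = 16)
V(X) = 16
G = 1061748 (G = 9*(117988 - 1*16) = 9*(117988 - 16) = 9*117972 = 1061748)
145379/(((203236 - 130805)/(149876 + 84312))) + 103807/G = 145379/(((203236 - 130805)/(149876 + 84312))) + 103807/1061748 = 145379/((72431/234188)) + 103807*(1/1061748) = 145379/((72431*(1/234188))) + 103807/1061748 = 145379/(72431/234188) + 103807/1061748 = 145379*(234188/72431) + 103807/1061748 = 34046017252/72431 + 103807/1061748 = 36148298244121313/76903469388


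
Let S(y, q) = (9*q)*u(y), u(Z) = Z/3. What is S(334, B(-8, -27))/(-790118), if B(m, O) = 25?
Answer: -12525/395059 ≈ -0.031704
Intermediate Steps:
u(Z) = Z/3 (u(Z) = Z*(⅓) = Z/3)
S(y, q) = 3*q*y (S(y, q) = (9*q)*(y/3) = 3*q*y)
S(334, B(-8, -27))/(-790118) = (3*25*334)/(-790118) = 25050*(-1/790118) = -12525/395059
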